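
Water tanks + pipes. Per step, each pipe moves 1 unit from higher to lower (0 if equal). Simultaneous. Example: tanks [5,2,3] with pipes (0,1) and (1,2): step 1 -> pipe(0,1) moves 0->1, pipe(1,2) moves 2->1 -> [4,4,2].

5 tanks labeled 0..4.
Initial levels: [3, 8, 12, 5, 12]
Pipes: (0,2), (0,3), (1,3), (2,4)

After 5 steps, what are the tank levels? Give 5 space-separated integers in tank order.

Answer: 8 7 9 6 10

Derivation:
Step 1: flows [2->0,3->0,1->3,2=4] -> levels [5 7 11 5 12]
Step 2: flows [2->0,0=3,1->3,4->2] -> levels [6 6 11 6 11]
Step 3: flows [2->0,0=3,1=3,2=4] -> levels [7 6 10 6 11]
Step 4: flows [2->0,0->3,1=3,4->2] -> levels [7 6 10 7 10]
Step 5: flows [2->0,0=3,3->1,2=4] -> levels [8 7 9 6 10]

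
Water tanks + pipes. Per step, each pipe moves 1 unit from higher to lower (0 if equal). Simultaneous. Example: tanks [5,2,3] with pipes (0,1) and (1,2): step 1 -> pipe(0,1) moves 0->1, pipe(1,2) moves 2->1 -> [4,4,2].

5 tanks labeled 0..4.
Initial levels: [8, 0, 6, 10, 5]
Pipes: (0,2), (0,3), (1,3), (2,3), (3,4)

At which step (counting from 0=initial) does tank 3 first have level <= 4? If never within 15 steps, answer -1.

Step 1: flows [0->2,3->0,3->1,3->2,3->4] -> levels [8 1 8 6 6]
Step 2: flows [0=2,0->3,3->1,2->3,3=4] -> levels [7 2 7 7 6]
Step 3: flows [0=2,0=3,3->1,2=3,3->4] -> levels [7 3 7 5 7]
Step 4: flows [0=2,0->3,3->1,2->3,4->3] -> levels [6 4 6 7 6]
Step 5: flows [0=2,3->0,3->1,3->2,3->4] -> levels [7 5 7 3 7]
Tank 3 first reaches <=4 at step 5

Answer: 5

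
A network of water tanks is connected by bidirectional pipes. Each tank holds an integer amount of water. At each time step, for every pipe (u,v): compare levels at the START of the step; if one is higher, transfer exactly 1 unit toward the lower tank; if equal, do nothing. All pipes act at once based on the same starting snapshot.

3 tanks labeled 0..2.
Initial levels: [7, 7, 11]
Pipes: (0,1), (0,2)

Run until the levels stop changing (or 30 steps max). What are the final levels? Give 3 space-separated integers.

Answer: 7 9 9

Derivation:
Step 1: flows [0=1,2->0] -> levels [8 7 10]
Step 2: flows [0->1,2->0] -> levels [8 8 9]
Step 3: flows [0=1,2->0] -> levels [9 8 8]
Step 4: flows [0->1,0->2] -> levels [7 9 9]
Step 5: flows [1->0,2->0] -> levels [9 8 8]
  -> period-2 cycle: step 5 state = step 3 state; never stabilizes
  -> state at step 30: (30-3) mod 2 = 1, same as step 4 -> [7 9 9]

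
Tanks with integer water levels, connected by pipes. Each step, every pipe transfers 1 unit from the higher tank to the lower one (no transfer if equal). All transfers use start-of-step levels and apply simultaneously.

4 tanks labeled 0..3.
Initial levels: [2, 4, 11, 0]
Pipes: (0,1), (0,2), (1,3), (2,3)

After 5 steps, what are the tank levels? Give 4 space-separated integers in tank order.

Answer: 3 6 5 3

Derivation:
Step 1: flows [1->0,2->0,1->3,2->3] -> levels [4 2 9 2]
Step 2: flows [0->1,2->0,1=3,2->3] -> levels [4 3 7 3]
Step 3: flows [0->1,2->0,1=3,2->3] -> levels [4 4 5 4]
Step 4: flows [0=1,2->0,1=3,2->3] -> levels [5 4 3 5]
Step 5: flows [0->1,0->2,3->1,3->2] -> levels [3 6 5 3]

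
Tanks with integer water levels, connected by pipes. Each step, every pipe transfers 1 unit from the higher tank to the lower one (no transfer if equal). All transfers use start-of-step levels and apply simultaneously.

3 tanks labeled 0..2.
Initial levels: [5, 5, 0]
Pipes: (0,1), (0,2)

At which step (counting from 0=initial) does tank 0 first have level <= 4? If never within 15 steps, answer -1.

Answer: 1

Derivation:
Step 1: flows [0=1,0->2] -> levels [4 5 1]
Tank 0 first reaches <=4 at step 1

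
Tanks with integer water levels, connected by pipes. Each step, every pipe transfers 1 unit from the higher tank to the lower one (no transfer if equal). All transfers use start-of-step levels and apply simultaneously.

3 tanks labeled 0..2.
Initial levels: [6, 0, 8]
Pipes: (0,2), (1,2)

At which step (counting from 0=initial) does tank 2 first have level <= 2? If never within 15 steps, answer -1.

Answer: -1

Derivation:
Step 1: flows [2->0,2->1] -> levels [7 1 6]
Step 2: flows [0->2,2->1] -> levels [6 2 6]
Step 3: flows [0=2,2->1] -> levels [6 3 5]
Step 4: flows [0->2,2->1] -> levels [5 4 5]
Step 5: flows [0=2,2->1] -> levels [5 5 4]
Step 6: flows [0->2,1->2] -> levels [4 4 6]
Step 7: flows [2->0,2->1] -> levels [5 5 4]
  -> period-2 cycle (repeats step 5); tank 2 never drops to <=2
Tank 2 never reaches <=2 within 15 steps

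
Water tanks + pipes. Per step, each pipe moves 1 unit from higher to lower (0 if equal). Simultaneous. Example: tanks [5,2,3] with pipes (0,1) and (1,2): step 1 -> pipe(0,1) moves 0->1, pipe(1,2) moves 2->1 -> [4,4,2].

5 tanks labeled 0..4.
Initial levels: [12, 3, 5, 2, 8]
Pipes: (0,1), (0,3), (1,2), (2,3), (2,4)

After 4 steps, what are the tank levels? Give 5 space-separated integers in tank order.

Step 1: flows [0->1,0->3,2->1,2->3,4->2] -> levels [10 5 4 4 7]
Step 2: flows [0->1,0->3,1->2,2=3,4->2] -> levels [8 5 6 5 6]
Step 3: flows [0->1,0->3,2->1,2->3,2=4] -> levels [6 7 4 7 6]
Step 4: flows [1->0,3->0,1->2,3->2,4->2] -> levels [8 5 7 5 5]

Answer: 8 5 7 5 5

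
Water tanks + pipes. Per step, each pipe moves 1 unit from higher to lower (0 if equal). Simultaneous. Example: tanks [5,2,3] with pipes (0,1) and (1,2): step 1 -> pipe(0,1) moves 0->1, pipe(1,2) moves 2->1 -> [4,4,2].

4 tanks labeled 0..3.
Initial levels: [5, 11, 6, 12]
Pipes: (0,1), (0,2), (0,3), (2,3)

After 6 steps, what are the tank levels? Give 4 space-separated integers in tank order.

Answer: 10 8 8 8

Derivation:
Step 1: flows [1->0,2->0,3->0,3->2] -> levels [8 10 6 10]
Step 2: flows [1->0,0->2,3->0,3->2] -> levels [9 9 8 8]
Step 3: flows [0=1,0->2,0->3,2=3] -> levels [7 9 9 9]
Step 4: flows [1->0,2->0,3->0,2=3] -> levels [10 8 8 8]
Step 5: flows [0->1,0->2,0->3,2=3] -> levels [7 9 9 9]
  -> period-2 cycle: step 5 state = step 3 state
  -> state at step 6: (6-3) mod 2 = 1, same as step 4 -> [10 8 8 8]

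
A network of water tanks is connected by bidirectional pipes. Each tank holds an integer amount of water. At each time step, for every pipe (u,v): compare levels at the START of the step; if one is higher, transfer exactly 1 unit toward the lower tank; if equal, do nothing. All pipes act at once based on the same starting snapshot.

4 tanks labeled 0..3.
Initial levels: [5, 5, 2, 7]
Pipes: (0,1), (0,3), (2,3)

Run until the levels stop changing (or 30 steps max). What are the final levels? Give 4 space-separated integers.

Step 1: flows [0=1,3->0,3->2] -> levels [6 5 3 5]
Step 2: flows [0->1,0->3,3->2] -> levels [4 6 4 5]
Step 3: flows [1->0,3->0,3->2] -> levels [6 5 5 3]
Step 4: flows [0->1,0->3,2->3] -> levels [4 6 4 5]
  -> period-2 cycle: step 4 state = step 2 state; never stabilizes
  -> state at step 30: (30-2) mod 2 = 0, same as step 2 -> [4 6 4 5]

Answer: 4 6 4 5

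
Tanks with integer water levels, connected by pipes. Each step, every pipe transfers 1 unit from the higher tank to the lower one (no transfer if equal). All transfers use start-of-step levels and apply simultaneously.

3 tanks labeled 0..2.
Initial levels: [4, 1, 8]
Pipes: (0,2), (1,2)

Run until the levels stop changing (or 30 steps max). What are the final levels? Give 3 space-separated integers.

Step 1: flows [2->0,2->1] -> levels [5 2 6]
Step 2: flows [2->0,2->1] -> levels [6 3 4]
Step 3: flows [0->2,2->1] -> levels [5 4 4]
Step 4: flows [0->2,1=2] -> levels [4 4 5]
Step 5: flows [2->0,2->1] -> levels [5 5 3]
Step 6: flows [0->2,1->2] -> levels [4 4 5]
  -> period-2 cycle: step 6 state = step 4 state; never stabilizes
  -> state at step 30: (30-4) mod 2 = 0, same as step 4 -> [4 4 5]

Answer: 4 4 5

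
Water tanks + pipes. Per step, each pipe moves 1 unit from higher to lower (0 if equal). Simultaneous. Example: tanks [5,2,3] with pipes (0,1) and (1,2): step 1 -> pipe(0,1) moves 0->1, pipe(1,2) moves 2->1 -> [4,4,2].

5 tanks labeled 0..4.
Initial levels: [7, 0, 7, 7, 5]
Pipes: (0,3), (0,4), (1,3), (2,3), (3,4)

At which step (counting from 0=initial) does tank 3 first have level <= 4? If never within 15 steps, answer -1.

Answer: 3

Derivation:
Step 1: flows [0=3,0->4,3->1,2=3,3->4] -> levels [6 1 7 5 7]
Step 2: flows [0->3,4->0,3->1,2->3,4->3] -> levels [6 2 6 7 5]
Step 3: flows [3->0,0->4,3->1,3->2,3->4] -> levels [6 3 7 3 7]
Tank 3 first reaches <=4 at step 3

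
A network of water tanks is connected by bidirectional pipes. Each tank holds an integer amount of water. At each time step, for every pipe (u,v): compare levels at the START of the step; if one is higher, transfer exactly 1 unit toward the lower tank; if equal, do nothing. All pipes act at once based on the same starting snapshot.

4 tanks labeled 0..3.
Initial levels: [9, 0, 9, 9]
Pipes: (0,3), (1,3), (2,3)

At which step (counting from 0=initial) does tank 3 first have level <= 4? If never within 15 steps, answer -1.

Step 1: flows [0=3,3->1,2=3] -> levels [9 1 9 8]
Step 2: flows [0->3,3->1,2->3] -> levels [8 2 8 9]
Step 3: flows [3->0,3->1,3->2] -> levels [9 3 9 6]
Step 4: flows [0->3,3->1,2->3] -> levels [8 4 8 7]
Step 5: flows [0->3,3->1,2->3] -> levels [7 5 7 8]
Step 6: flows [3->0,3->1,3->2] -> levels [8 6 8 5]
Step 7: flows [0->3,1->3,2->3] -> levels [7 5 7 8]
  -> period-2 cycle (repeats step 5); tank 3 never drops to <=4
Tank 3 never reaches <=4 within 15 steps

Answer: -1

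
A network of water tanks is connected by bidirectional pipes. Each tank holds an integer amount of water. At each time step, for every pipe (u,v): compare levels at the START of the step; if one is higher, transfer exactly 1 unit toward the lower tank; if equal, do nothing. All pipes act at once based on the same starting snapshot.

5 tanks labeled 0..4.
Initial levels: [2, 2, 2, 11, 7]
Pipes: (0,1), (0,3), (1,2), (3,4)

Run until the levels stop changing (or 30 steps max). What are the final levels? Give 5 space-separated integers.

Step 1: flows [0=1,3->0,1=2,3->4] -> levels [3 2 2 9 8]
Step 2: flows [0->1,3->0,1=2,3->4] -> levels [3 3 2 7 9]
Step 3: flows [0=1,3->0,1->2,4->3] -> levels [4 2 3 7 8]
Step 4: flows [0->1,3->0,2->1,4->3] -> levels [4 4 2 7 7]
Step 5: flows [0=1,3->0,1->2,3=4] -> levels [5 3 3 6 7]
Step 6: flows [0->1,3->0,1=2,4->3] -> levels [5 4 3 6 6]
Step 7: flows [0->1,3->0,1->2,3=4] -> levels [5 4 4 5 6]
Step 8: flows [0->1,0=3,1=2,4->3] -> levels [4 5 4 6 5]
Step 9: flows [1->0,3->0,1->2,3->4] -> levels [6 3 5 4 6]
Step 10: flows [0->1,0->3,2->1,4->3] -> levels [4 5 4 6 5]
  -> period-2 cycle: step 10 state = step 8 state; never stabilizes
  -> state at step 30: (30-8) mod 2 = 0, same as step 8 -> [4 5 4 6 5]

Answer: 4 5 4 6 5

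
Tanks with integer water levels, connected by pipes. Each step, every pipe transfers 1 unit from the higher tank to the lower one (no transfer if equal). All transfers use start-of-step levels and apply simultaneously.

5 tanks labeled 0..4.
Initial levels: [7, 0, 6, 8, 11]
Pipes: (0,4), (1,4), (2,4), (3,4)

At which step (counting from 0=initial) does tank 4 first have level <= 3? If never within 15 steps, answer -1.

Step 1: flows [4->0,4->1,4->2,4->3] -> levels [8 1 7 9 7]
Step 2: flows [0->4,4->1,2=4,3->4] -> levels [7 2 7 8 8]
Step 3: flows [4->0,4->1,4->2,3=4] -> levels [8 3 8 8 5]
Step 4: flows [0->4,4->1,2->4,3->4] -> levels [7 4 7 7 7]
Step 5: flows [0=4,4->1,2=4,3=4] -> levels [7 5 7 7 6]
Step 6: flows [0->4,4->1,2->4,3->4] -> levels [6 6 6 6 8]
Step 7: flows [4->0,4->1,4->2,4->3] -> levels [7 7 7 7 4]
Step 8: flows [0->4,1->4,2->4,3->4] -> levels [6 6 6 6 8]
  -> period-2 cycle (repeats step 6); tank 4 never drops to <=3
Tank 4 never reaches <=3 within 15 steps

Answer: -1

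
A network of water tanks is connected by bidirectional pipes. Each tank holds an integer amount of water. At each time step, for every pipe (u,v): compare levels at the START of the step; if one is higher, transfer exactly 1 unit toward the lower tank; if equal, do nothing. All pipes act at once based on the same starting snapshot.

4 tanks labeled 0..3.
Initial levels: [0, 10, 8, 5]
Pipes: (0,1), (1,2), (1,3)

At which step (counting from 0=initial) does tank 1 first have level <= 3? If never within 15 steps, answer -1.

Step 1: flows [1->0,1->2,1->3] -> levels [1 7 9 6]
Step 2: flows [1->0,2->1,1->3] -> levels [2 6 8 7]
Step 3: flows [1->0,2->1,3->1] -> levels [3 7 7 6]
Step 4: flows [1->0,1=2,1->3] -> levels [4 5 7 7]
Step 5: flows [1->0,2->1,3->1] -> levels [5 6 6 6]
Step 6: flows [1->0,1=2,1=3] -> levels [6 5 6 6]
Step 7: flows [0->1,2->1,3->1] -> levels [5 8 5 5]
Step 8: flows [1->0,1->2,1->3] -> levels [6 5 6 6]
  -> period-2 cycle (repeats step 6); tank 1 never drops to <=3
Tank 1 never reaches <=3 within 15 steps

Answer: -1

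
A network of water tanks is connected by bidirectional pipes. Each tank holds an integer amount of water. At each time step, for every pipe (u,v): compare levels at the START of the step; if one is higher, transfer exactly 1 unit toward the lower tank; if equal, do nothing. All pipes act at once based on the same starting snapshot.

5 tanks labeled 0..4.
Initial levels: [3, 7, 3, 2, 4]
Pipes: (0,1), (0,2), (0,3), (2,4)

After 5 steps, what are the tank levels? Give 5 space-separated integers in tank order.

Step 1: flows [1->0,0=2,0->3,4->2] -> levels [3 6 4 3 3]
Step 2: flows [1->0,2->0,0=3,2->4] -> levels [5 5 2 3 4]
Step 3: flows [0=1,0->2,0->3,4->2] -> levels [3 5 4 4 3]
Step 4: flows [1->0,2->0,3->0,2->4] -> levels [6 4 2 3 4]
Step 5: flows [0->1,0->2,0->3,4->2] -> levels [3 5 4 4 3]

Answer: 3 5 4 4 3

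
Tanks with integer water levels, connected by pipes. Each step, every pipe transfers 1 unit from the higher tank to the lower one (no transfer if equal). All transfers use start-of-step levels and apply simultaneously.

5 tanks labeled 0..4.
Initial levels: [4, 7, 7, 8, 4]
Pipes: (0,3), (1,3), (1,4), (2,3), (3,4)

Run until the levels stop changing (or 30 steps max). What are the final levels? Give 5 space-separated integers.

Answer: 4 5 7 8 6

Derivation:
Step 1: flows [3->0,3->1,1->4,3->2,3->4] -> levels [5 7 8 4 6]
Step 2: flows [0->3,1->3,1->4,2->3,4->3] -> levels [4 5 7 8 6]
Step 3: flows [3->0,3->1,4->1,3->2,3->4] -> levels [5 7 8 4 6]
  -> period-2 cycle: step 3 state = step 1 state; never stabilizes
  -> state at step 30: (30-1) mod 2 = 1, same as step 2 -> [4 5 7 8 6]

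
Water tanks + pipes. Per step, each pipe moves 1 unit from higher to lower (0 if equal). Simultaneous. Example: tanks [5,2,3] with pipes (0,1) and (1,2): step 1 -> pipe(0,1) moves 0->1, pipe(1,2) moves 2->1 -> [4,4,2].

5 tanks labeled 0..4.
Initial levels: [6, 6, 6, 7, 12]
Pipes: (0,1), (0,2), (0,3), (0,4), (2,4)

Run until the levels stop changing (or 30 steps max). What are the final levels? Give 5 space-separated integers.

Answer: 6 7 9 7 8

Derivation:
Step 1: flows [0=1,0=2,3->0,4->0,4->2] -> levels [8 6 7 6 10]
Step 2: flows [0->1,0->2,0->3,4->0,4->2] -> levels [6 7 9 7 8]
Step 3: flows [1->0,2->0,3->0,4->0,2->4] -> levels [10 6 7 6 8]
Step 4: flows [0->1,0->2,0->3,0->4,4->2] -> levels [6 7 9 7 8]
  -> period-2 cycle: step 4 state = step 2 state; never stabilizes
  -> state at step 30: (30-2) mod 2 = 0, same as step 2 -> [6 7 9 7 8]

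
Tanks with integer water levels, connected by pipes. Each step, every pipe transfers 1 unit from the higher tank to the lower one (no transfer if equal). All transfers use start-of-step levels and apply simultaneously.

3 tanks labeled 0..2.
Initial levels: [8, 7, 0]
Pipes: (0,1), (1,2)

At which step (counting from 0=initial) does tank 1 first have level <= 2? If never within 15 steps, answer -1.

Answer: -1

Derivation:
Step 1: flows [0->1,1->2] -> levels [7 7 1]
Step 2: flows [0=1,1->2] -> levels [7 6 2]
Step 3: flows [0->1,1->2] -> levels [6 6 3]
Step 4: flows [0=1,1->2] -> levels [6 5 4]
Step 5: flows [0->1,1->2] -> levels [5 5 5]
Step 6: flows [0=1,1=2] -> levels [5 5 5]
  -> stable; tank 1 stays at 5 > 2
Tank 1 never reaches <=2 within 15 steps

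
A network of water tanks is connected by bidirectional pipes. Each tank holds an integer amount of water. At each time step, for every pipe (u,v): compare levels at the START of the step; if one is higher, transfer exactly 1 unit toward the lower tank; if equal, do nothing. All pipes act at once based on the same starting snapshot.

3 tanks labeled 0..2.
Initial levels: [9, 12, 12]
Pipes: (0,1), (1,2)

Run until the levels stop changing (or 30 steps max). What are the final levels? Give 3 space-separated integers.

Step 1: flows [1->0,1=2] -> levels [10 11 12]
Step 2: flows [1->0,2->1] -> levels [11 11 11]
Step 3: flows [0=1,1=2] -> levels [11 11 11]
  -> stable (no change)

Answer: 11 11 11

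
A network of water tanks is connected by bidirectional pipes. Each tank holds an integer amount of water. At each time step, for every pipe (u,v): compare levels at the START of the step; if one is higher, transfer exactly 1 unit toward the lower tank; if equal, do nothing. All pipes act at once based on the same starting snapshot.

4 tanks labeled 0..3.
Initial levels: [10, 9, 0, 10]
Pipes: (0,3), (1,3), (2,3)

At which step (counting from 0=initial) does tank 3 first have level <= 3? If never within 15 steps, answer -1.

Answer: -1

Derivation:
Step 1: flows [0=3,3->1,3->2] -> levels [10 10 1 8]
Step 2: flows [0->3,1->3,3->2] -> levels [9 9 2 9]
Step 3: flows [0=3,1=3,3->2] -> levels [9 9 3 8]
Step 4: flows [0->3,1->3,3->2] -> levels [8 8 4 9]
Step 5: flows [3->0,3->1,3->2] -> levels [9 9 5 6]
Step 6: flows [0->3,1->3,3->2] -> levels [8 8 6 7]
Step 7: flows [0->3,1->3,3->2] -> levels [7 7 7 8]
Step 8: flows [3->0,3->1,3->2] -> levels [8 8 8 5]
Step 9: flows [0->3,1->3,2->3] -> levels [7 7 7 8]
  -> period-2 cycle (repeats step 7); tank 3 never drops to <=3
Tank 3 never reaches <=3 within 15 steps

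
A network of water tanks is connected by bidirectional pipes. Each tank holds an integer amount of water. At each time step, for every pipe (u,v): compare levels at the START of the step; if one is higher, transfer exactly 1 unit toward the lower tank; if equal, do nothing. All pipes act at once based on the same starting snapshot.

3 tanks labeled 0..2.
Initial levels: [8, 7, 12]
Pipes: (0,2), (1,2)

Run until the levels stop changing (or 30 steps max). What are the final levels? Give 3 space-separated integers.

Answer: 10 9 8

Derivation:
Step 1: flows [2->0,2->1] -> levels [9 8 10]
Step 2: flows [2->0,2->1] -> levels [10 9 8]
Step 3: flows [0->2,1->2] -> levels [9 8 10]
  -> period-2 cycle: step 3 state = step 1 state; never stabilizes
  -> state at step 30: (30-1) mod 2 = 1, same as step 2 -> [10 9 8]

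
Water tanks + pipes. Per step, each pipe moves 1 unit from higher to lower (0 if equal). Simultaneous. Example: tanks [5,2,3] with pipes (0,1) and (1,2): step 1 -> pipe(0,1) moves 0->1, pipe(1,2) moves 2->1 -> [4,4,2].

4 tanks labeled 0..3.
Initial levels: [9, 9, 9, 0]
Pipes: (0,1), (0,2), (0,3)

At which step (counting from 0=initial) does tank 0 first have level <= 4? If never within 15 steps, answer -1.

Step 1: flows [0=1,0=2,0->3] -> levels [8 9 9 1]
Step 2: flows [1->0,2->0,0->3] -> levels [9 8 8 2]
Step 3: flows [0->1,0->2,0->3] -> levels [6 9 9 3]
Step 4: flows [1->0,2->0,0->3] -> levels [7 8 8 4]
Step 5: flows [1->0,2->0,0->3] -> levels [8 7 7 5]
Step 6: flows [0->1,0->2,0->3] -> levels [5 8 8 6]
Step 7: flows [1->0,2->0,3->0] -> levels [8 7 7 5]
  -> period-2 cycle (repeats step 5); tank 0 never drops to <=4
Tank 0 never reaches <=4 within 15 steps

Answer: -1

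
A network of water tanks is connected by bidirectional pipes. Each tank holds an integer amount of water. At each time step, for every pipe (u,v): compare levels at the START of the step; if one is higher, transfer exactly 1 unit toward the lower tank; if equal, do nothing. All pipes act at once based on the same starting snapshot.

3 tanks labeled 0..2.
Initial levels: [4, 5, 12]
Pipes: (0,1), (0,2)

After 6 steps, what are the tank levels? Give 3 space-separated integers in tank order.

Step 1: flows [1->0,2->0] -> levels [6 4 11]
Step 2: flows [0->1,2->0] -> levels [6 5 10]
Step 3: flows [0->1,2->0] -> levels [6 6 9]
Step 4: flows [0=1,2->0] -> levels [7 6 8]
Step 5: flows [0->1,2->0] -> levels [7 7 7]
Step 6: flows [0=1,0=2] -> levels [7 7 7]

Answer: 7 7 7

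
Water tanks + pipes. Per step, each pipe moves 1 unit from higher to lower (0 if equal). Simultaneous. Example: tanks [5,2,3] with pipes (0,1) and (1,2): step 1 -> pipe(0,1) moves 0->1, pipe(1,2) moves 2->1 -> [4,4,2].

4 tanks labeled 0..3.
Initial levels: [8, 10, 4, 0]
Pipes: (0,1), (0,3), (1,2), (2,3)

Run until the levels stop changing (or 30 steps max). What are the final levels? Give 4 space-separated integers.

Step 1: flows [1->0,0->3,1->2,2->3] -> levels [8 8 4 2]
Step 2: flows [0=1,0->3,1->2,2->3] -> levels [7 7 4 4]
Step 3: flows [0=1,0->3,1->2,2=3] -> levels [6 6 5 5]
Step 4: flows [0=1,0->3,1->2,2=3] -> levels [5 5 6 6]
Step 5: flows [0=1,3->0,2->1,2=3] -> levels [6 6 5 5]
  -> period-2 cycle: step 5 state = step 3 state; never stabilizes
  -> state at step 30: (30-3) mod 2 = 1, same as step 4 -> [5 5 6 6]

Answer: 5 5 6 6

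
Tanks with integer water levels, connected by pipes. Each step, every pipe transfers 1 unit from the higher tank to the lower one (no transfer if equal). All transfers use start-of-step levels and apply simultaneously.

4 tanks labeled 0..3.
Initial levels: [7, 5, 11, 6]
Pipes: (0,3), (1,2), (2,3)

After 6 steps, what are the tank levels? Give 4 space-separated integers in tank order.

Answer: 7 8 6 8

Derivation:
Step 1: flows [0->3,2->1,2->3] -> levels [6 6 9 8]
Step 2: flows [3->0,2->1,2->3] -> levels [7 7 7 8]
Step 3: flows [3->0,1=2,3->2] -> levels [8 7 8 6]
Step 4: flows [0->3,2->1,2->3] -> levels [7 8 6 8]
Step 5: flows [3->0,1->2,3->2] -> levels [8 7 8 6]
  -> period-2 cycle: step 5 state = step 3 state
  -> state at step 6: (6-3) mod 2 = 1, same as step 4 -> [7 8 6 8]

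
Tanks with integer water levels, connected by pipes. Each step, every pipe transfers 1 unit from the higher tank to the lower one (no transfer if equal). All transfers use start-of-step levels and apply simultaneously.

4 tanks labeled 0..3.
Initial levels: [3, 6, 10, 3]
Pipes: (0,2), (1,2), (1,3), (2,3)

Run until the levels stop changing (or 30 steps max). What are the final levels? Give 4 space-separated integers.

Step 1: flows [2->0,2->1,1->3,2->3] -> levels [4 6 7 5]
Step 2: flows [2->0,2->1,1->3,2->3] -> levels [5 6 4 7]
Step 3: flows [0->2,1->2,3->1,3->2] -> levels [4 6 7 5]
  -> period-2 cycle: step 3 state = step 1 state; never stabilizes
  -> state at step 30: (30-1) mod 2 = 1, same as step 2 -> [5 6 4 7]

Answer: 5 6 4 7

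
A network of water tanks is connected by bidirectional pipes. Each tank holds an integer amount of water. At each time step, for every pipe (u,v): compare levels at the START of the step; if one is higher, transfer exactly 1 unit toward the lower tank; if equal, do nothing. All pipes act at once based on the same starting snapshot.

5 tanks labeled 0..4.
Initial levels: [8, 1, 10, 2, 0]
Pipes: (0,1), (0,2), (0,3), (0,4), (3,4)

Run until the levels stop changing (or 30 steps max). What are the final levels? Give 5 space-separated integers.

Answer: 7 3 5 3 3

Derivation:
Step 1: flows [0->1,2->0,0->3,0->4,3->4] -> levels [6 2 9 2 2]
Step 2: flows [0->1,2->0,0->3,0->4,3=4] -> levels [4 3 8 3 3]
Step 3: flows [0->1,2->0,0->3,0->4,3=4] -> levels [2 4 7 4 4]
Step 4: flows [1->0,2->0,3->0,4->0,3=4] -> levels [6 3 6 3 3]
Step 5: flows [0->1,0=2,0->3,0->4,3=4] -> levels [3 4 6 4 4]
Step 6: flows [1->0,2->0,3->0,4->0,3=4] -> levels [7 3 5 3 3]
Step 7: flows [0->1,0->2,0->3,0->4,3=4] -> levels [3 4 6 4 4]
  -> period-2 cycle: step 7 state = step 5 state; never stabilizes
  -> state at step 30: (30-5) mod 2 = 1, same as step 6 -> [7 3 5 3 3]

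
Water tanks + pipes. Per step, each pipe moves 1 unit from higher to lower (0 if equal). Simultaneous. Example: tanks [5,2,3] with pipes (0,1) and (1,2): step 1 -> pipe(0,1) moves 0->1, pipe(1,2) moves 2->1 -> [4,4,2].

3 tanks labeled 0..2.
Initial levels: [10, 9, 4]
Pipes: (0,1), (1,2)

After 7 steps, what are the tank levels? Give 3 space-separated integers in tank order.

Step 1: flows [0->1,1->2] -> levels [9 9 5]
Step 2: flows [0=1,1->2] -> levels [9 8 6]
Step 3: flows [0->1,1->2] -> levels [8 8 7]
Step 4: flows [0=1,1->2] -> levels [8 7 8]
Step 5: flows [0->1,2->1] -> levels [7 9 7]
Step 6: flows [1->0,1->2] -> levels [8 7 8]
  -> period-2 cycle: step 6 state = step 4 state
  -> state at step 7: (7-4) mod 2 = 1, same as step 5 -> [7 9 7]

Answer: 7 9 7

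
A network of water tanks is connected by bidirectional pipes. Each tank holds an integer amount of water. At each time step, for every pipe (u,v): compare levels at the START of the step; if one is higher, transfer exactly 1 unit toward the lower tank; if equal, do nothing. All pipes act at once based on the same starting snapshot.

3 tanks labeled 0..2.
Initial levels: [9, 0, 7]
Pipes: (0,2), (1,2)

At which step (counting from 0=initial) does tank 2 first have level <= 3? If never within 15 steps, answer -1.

Step 1: flows [0->2,2->1] -> levels [8 1 7]
Step 2: flows [0->2,2->1] -> levels [7 2 7]
Step 3: flows [0=2,2->1] -> levels [7 3 6]
Step 4: flows [0->2,2->1] -> levels [6 4 6]
Step 5: flows [0=2,2->1] -> levels [6 5 5]
Step 6: flows [0->2,1=2] -> levels [5 5 6]
Step 7: flows [2->0,2->1] -> levels [6 6 4]
Step 8: flows [0->2,1->2] -> levels [5 5 6]
  -> period-2 cycle (repeats step 6); tank 2 never drops to <=3
Tank 2 never reaches <=3 within 15 steps

Answer: -1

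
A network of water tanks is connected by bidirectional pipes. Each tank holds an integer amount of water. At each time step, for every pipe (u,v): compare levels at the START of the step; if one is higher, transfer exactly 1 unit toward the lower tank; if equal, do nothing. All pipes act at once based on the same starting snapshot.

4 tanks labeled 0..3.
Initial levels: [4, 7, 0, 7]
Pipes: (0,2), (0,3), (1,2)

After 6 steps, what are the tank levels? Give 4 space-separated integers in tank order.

Step 1: flows [0->2,3->0,1->2] -> levels [4 6 2 6]
Step 2: flows [0->2,3->0,1->2] -> levels [4 5 4 5]
Step 3: flows [0=2,3->0,1->2] -> levels [5 4 5 4]
Step 4: flows [0=2,0->3,2->1] -> levels [4 5 4 5]
  -> period-2 cycle: step 4 state = step 2 state
  -> state at step 6: (6-2) mod 2 = 0, same as step 2 -> [4 5 4 5]

Answer: 4 5 4 5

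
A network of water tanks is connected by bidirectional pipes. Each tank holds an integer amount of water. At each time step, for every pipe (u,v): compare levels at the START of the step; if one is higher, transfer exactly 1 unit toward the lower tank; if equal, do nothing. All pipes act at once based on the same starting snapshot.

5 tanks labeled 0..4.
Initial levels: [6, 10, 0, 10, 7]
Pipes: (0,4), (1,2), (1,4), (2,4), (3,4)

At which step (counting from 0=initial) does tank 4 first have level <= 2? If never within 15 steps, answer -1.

Answer: -1

Derivation:
Step 1: flows [4->0,1->2,1->4,4->2,3->4] -> levels [7 8 2 9 7]
Step 2: flows [0=4,1->2,1->4,4->2,3->4] -> levels [7 6 4 8 8]
Step 3: flows [4->0,1->2,4->1,4->2,3=4] -> levels [8 6 6 8 5]
Step 4: flows [0->4,1=2,1->4,2->4,3->4] -> levels [7 5 5 7 9]
Step 5: flows [4->0,1=2,4->1,4->2,4->3] -> levels [8 6 6 8 5]
  -> period-2 cycle (repeats step 3); tank 4 never drops to <=2
Tank 4 never reaches <=2 within 15 steps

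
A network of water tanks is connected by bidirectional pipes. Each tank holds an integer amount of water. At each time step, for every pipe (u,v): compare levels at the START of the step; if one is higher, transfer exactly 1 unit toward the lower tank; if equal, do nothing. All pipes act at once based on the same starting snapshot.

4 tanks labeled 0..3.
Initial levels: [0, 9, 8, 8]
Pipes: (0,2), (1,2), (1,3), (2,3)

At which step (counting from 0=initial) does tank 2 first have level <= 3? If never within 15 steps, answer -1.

Answer: -1

Derivation:
Step 1: flows [2->0,1->2,1->3,2=3] -> levels [1 7 8 9]
Step 2: flows [2->0,2->1,3->1,3->2] -> levels [2 9 7 7]
Step 3: flows [2->0,1->2,1->3,2=3] -> levels [3 7 7 8]
Step 4: flows [2->0,1=2,3->1,3->2] -> levels [4 8 7 6]
Step 5: flows [2->0,1->2,1->3,2->3] -> levels [5 6 6 8]
Step 6: flows [2->0,1=2,3->1,3->2] -> levels [6 7 6 6]
Step 7: flows [0=2,1->2,1->3,2=3] -> levels [6 5 7 7]
Step 8: flows [2->0,2->1,3->1,2=3] -> levels [7 7 5 6]
Step 9: flows [0->2,1->2,1->3,3->2] -> levels [6 5 8 6]
Step 10: flows [2->0,2->1,3->1,2->3] -> levels [7 7 5 6]
  -> period-2 cycle (repeats step 8); tank 2 never drops to <=3
Tank 2 never reaches <=3 within 15 steps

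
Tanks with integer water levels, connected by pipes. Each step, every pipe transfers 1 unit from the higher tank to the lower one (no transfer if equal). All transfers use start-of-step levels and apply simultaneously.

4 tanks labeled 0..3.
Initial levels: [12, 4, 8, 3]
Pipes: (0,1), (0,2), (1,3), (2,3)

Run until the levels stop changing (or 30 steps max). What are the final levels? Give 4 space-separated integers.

Answer: 6 8 7 6

Derivation:
Step 1: flows [0->1,0->2,1->3,2->3] -> levels [10 4 8 5]
Step 2: flows [0->1,0->2,3->1,2->3] -> levels [8 6 8 5]
Step 3: flows [0->1,0=2,1->3,2->3] -> levels [7 6 7 7]
Step 4: flows [0->1,0=2,3->1,2=3] -> levels [6 8 7 6]
Step 5: flows [1->0,2->0,1->3,2->3] -> levels [8 6 5 8]
Step 6: flows [0->1,0->2,3->1,3->2] -> levels [6 8 7 6]
  -> period-2 cycle: step 6 state = step 4 state; never stabilizes
  -> state at step 30: (30-4) mod 2 = 0, same as step 4 -> [6 8 7 6]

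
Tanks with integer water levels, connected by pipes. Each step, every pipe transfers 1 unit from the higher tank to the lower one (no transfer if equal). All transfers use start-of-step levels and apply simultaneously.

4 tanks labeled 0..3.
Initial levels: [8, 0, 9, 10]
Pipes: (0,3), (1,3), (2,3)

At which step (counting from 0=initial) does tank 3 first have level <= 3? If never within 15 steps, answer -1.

Step 1: flows [3->0,3->1,3->2] -> levels [9 1 10 7]
Step 2: flows [0->3,3->1,2->3] -> levels [8 2 9 8]
Step 3: flows [0=3,3->1,2->3] -> levels [8 3 8 8]
Step 4: flows [0=3,3->1,2=3] -> levels [8 4 8 7]
Step 5: flows [0->3,3->1,2->3] -> levels [7 5 7 8]
Step 6: flows [3->0,3->1,3->2] -> levels [8 6 8 5]
Step 7: flows [0->3,1->3,2->3] -> levels [7 5 7 8]
  -> period-2 cycle (repeats step 5); tank 3 never drops to <=3
Tank 3 never reaches <=3 within 15 steps

Answer: -1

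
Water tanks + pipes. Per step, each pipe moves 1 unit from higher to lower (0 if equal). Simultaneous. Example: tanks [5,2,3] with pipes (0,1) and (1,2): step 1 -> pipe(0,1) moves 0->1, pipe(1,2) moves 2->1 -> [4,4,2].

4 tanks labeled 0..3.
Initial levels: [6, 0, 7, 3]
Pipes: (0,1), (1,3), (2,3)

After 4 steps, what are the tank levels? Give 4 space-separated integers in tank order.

Step 1: flows [0->1,3->1,2->3] -> levels [5 2 6 3]
Step 2: flows [0->1,3->1,2->3] -> levels [4 4 5 3]
Step 3: flows [0=1,1->3,2->3] -> levels [4 3 4 5]
Step 4: flows [0->1,3->1,3->2] -> levels [3 5 5 3]

Answer: 3 5 5 3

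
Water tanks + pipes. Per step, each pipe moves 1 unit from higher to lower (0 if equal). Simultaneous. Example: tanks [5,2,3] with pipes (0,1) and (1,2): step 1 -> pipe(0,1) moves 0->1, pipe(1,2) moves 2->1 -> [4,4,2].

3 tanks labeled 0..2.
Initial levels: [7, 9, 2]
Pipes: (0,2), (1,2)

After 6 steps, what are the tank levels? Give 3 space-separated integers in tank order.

Step 1: flows [0->2,1->2] -> levels [6 8 4]
Step 2: flows [0->2,1->2] -> levels [5 7 6]
Step 3: flows [2->0,1->2] -> levels [6 6 6]
Step 4: flows [0=2,1=2] -> levels [6 6 6]
  -> stable; steps 5..6 unchanged -> [6 6 6]

Answer: 6 6 6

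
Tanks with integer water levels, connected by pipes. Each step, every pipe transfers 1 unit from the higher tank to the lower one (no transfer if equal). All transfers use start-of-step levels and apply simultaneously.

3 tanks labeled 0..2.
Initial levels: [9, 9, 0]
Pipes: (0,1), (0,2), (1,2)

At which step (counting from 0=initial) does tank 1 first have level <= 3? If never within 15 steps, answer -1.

Answer: -1

Derivation:
Step 1: flows [0=1,0->2,1->2] -> levels [8 8 2]
Step 2: flows [0=1,0->2,1->2] -> levels [7 7 4]
Step 3: flows [0=1,0->2,1->2] -> levels [6 6 6]
Step 4: flows [0=1,0=2,1=2] -> levels [6 6 6]
  -> stable; tank 1 stays at 6 > 3
Tank 1 never reaches <=3 within 15 steps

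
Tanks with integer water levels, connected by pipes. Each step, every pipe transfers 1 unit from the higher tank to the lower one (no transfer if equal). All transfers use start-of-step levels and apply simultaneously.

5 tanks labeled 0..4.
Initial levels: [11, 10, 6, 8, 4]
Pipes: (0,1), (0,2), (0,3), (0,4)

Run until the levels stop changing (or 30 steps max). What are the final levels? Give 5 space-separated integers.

Step 1: flows [0->1,0->2,0->3,0->4] -> levels [7 11 7 9 5]
Step 2: flows [1->0,0=2,3->0,0->4] -> levels [8 10 7 8 6]
Step 3: flows [1->0,0->2,0=3,0->4] -> levels [7 9 8 8 7]
Step 4: flows [1->0,2->0,3->0,0=4] -> levels [10 8 7 7 7]
Step 5: flows [0->1,0->2,0->3,0->4] -> levels [6 9 8 8 8]
Step 6: flows [1->0,2->0,3->0,4->0] -> levels [10 8 7 7 7]
  -> period-2 cycle: step 6 state = step 4 state; never stabilizes
  -> state at step 30: (30-4) mod 2 = 0, same as step 4 -> [10 8 7 7 7]

Answer: 10 8 7 7 7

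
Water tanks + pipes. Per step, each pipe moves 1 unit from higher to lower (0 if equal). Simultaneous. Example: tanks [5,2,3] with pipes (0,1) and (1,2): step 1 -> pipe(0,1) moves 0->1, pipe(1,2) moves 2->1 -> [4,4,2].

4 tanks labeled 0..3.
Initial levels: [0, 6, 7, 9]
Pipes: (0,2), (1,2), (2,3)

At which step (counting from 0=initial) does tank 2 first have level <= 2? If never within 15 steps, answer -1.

Step 1: flows [2->0,2->1,3->2] -> levels [1 7 6 8]
Step 2: flows [2->0,1->2,3->2] -> levels [2 6 7 7]
Step 3: flows [2->0,2->1,2=3] -> levels [3 7 5 7]
Step 4: flows [2->0,1->2,3->2] -> levels [4 6 6 6]
Step 5: flows [2->0,1=2,2=3] -> levels [5 6 5 6]
Step 6: flows [0=2,1->2,3->2] -> levels [5 5 7 5]
Step 7: flows [2->0,2->1,2->3] -> levels [6 6 4 6]
Step 8: flows [0->2,1->2,3->2] -> levels [5 5 7 5]
  -> period-2 cycle (repeats step 6); tank 2 never drops to <=2
Tank 2 never reaches <=2 within 15 steps

Answer: -1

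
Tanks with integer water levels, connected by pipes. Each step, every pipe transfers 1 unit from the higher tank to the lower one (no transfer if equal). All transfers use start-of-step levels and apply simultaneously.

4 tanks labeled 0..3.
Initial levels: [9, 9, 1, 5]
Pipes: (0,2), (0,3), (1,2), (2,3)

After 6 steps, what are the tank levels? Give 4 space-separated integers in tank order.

Step 1: flows [0->2,0->3,1->2,3->2] -> levels [7 8 4 5]
Step 2: flows [0->2,0->3,1->2,3->2] -> levels [5 7 7 5]
Step 3: flows [2->0,0=3,1=2,2->3] -> levels [6 7 5 6]
Step 4: flows [0->2,0=3,1->2,3->2] -> levels [5 6 8 5]
Step 5: flows [2->0,0=3,2->1,2->3] -> levels [6 7 5 6]
  -> period-2 cycle: step 5 state = step 3 state
  -> state at step 6: (6-3) mod 2 = 1, same as step 4 -> [5 6 8 5]

Answer: 5 6 8 5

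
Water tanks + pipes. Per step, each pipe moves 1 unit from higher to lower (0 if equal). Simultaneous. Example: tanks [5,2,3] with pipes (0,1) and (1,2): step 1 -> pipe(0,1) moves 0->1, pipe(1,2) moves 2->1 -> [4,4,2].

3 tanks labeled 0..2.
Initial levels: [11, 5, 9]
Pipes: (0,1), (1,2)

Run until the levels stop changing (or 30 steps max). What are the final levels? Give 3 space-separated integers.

Answer: 8 9 8

Derivation:
Step 1: flows [0->1,2->1] -> levels [10 7 8]
Step 2: flows [0->1,2->1] -> levels [9 9 7]
Step 3: flows [0=1,1->2] -> levels [9 8 8]
Step 4: flows [0->1,1=2] -> levels [8 9 8]
Step 5: flows [1->0,1->2] -> levels [9 7 9]
Step 6: flows [0->1,2->1] -> levels [8 9 8]
  -> period-2 cycle: step 6 state = step 4 state; never stabilizes
  -> state at step 30: (30-4) mod 2 = 0, same as step 4 -> [8 9 8]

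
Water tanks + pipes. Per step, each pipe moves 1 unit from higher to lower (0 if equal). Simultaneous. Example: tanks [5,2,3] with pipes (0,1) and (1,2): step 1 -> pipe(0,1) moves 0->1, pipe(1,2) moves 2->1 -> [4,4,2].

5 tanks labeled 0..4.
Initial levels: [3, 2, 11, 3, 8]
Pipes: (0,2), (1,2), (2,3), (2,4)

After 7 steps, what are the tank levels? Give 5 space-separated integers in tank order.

Answer: 6 6 3 6 6

Derivation:
Step 1: flows [2->0,2->1,2->3,2->4] -> levels [4 3 7 4 9]
Step 2: flows [2->0,2->1,2->3,4->2] -> levels [5 4 5 5 8]
Step 3: flows [0=2,2->1,2=3,4->2] -> levels [5 5 5 5 7]
Step 4: flows [0=2,1=2,2=3,4->2] -> levels [5 5 6 5 6]
Step 5: flows [2->0,2->1,2->3,2=4] -> levels [6 6 3 6 6]
Step 6: flows [0->2,1->2,3->2,4->2] -> levels [5 5 7 5 5]
Step 7: flows [2->0,2->1,2->3,2->4] -> levels [6 6 3 6 6]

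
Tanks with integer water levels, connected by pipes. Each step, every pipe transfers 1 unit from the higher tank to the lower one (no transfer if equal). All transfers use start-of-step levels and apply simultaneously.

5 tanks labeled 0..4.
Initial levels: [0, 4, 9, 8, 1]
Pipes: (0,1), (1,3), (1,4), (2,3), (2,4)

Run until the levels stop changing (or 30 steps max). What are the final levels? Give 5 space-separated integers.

Step 1: flows [1->0,3->1,1->4,2->3,2->4] -> levels [1 3 7 8 3]
Step 2: flows [1->0,3->1,1=4,3->2,2->4] -> levels [2 3 7 6 4]
Step 3: flows [1->0,3->1,4->1,2->3,2->4] -> levels [3 4 5 6 4]
Step 4: flows [1->0,3->1,1=4,3->2,2->4] -> levels [4 4 5 4 5]
Step 5: flows [0=1,1=3,4->1,2->3,2=4] -> levels [4 5 4 5 4]
Step 6: flows [1->0,1=3,1->4,3->2,2=4] -> levels [5 3 5 4 5]
Step 7: flows [0->1,3->1,4->1,2->3,2=4] -> levels [4 6 4 4 4]
Step 8: flows [1->0,1->3,1->4,2=3,2=4] -> levels [5 3 4 5 5]
Step 9: flows [0->1,3->1,4->1,3->2,4->2] -> levels [4 6 6 3 3]
Step 10: flows [1->0,1->3,1->4,2->3,2->4] -> levels [5 3 4 5 5]
  -> period-2 cycle: step 10 state = step 8 state; never stabilizes
  -> state at step 30: (30-8) mod 2 = 0, same as step 8 -> [5 3 4 5 5]

Answer: 5 3 4 5 5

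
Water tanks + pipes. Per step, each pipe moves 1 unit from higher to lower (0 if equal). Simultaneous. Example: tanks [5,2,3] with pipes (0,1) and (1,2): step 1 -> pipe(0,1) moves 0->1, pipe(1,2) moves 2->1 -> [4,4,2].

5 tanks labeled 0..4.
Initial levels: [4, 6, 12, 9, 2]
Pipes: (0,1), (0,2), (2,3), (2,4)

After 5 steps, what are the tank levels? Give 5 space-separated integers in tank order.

Answer: 8 6 5 7 7

Derivation:
Step 1: flows [1->0,2->0,2->3,2->4] -> levels [6 5 9 10 3]
Step 2: flows [0->1,2->0,3->2,2->4] -> levels [6 6 8 9 4]
Step 3: flows [0=1,2->0,3->2,2->4] -> levels [7 6 7 8 5]
Step 4: flows [0->1,0=2,3->2,2->4] -> levels [6 7 7 7 6]
Step 5: flows [1->0,2->0,2=3,2->4] -> levels [8 6 5 7 7]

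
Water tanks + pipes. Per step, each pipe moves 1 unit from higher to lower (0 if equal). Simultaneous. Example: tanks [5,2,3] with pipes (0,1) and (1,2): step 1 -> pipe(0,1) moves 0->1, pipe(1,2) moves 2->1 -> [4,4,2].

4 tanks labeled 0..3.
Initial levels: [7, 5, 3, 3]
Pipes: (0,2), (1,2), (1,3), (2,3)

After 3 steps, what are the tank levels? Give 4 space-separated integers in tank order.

Answer: 4 3 6 5

Derivation:
Step 1: flows [0->2,1->2,1->3,2=3] -> levels [6 3 5 4]
Step 2: flows [0->2,2->1,3->1,2->3] -> levels [5 5 4 4]
Step 3: flows [0->2,1->2,1->3,2=3] -> levels [4 3 6 5]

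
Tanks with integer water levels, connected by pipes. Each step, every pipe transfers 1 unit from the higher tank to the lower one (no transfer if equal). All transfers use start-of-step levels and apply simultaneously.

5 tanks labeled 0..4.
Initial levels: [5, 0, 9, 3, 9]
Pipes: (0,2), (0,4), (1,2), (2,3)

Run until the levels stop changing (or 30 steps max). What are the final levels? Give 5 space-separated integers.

Step 1: flows [2->0,4->0,2->1,2->3] -> levels [7 1 6 4 8]
Step 2: flows [0->2,4->0,2->1,2->3] -> levels [7 2 5 5 7]
Step 3: flows [0->2,0=4,2->1,2=3] -> levels [6 3 5 5 7]
Step 4: flows [0->2,4->0,2->1,2=3] -> levels [6 4 5 5 6]
Step 5: flows [0->2,0=4,2->1,2=3] -> levels [5 5 5 5 6]
Step 6: flows [0=2,4->0,1=2,2=3] -> levels [6 5 5 5 5]
Step 7: flows [0->2,0->4,1=2,2=3] -> levels [4 5 6 5 6]
Step 8: flows [2->0,4->0,2->1,2->3] -> levels [6 6 3 6 5]
Step 9: flows [0->2,0->4,1->2,3->2] -> levels [4 5 6 5 6]
  -> period-2 cycle: step 9 state = step 7 state; never stabilizes
  -> state at step 30: (30-7) mod 2 = 1, same as step 8 -> [6 6 3 6 5]

Answer: 6 6 3 6 5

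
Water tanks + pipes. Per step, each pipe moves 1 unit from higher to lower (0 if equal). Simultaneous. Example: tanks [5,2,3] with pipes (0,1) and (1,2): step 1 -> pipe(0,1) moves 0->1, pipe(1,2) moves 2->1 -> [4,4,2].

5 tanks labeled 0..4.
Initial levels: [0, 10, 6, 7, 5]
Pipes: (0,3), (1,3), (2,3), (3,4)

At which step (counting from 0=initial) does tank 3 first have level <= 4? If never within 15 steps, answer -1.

Answer: 5

Derivation:
Step 1: flows [3->0,1->3,3->2,3->4] -> levels [1 9 7 5 6]
Step 2: flows [3->0,1->3,2->3,4->3] -> levels [2 8 6 7 5]
Step 3: flows [3->0,1->3,3->2,3->4] -> levels [3 7 7 5 6]
Step 4: flows [3->0,1->3,2->3,4->3] -> levels [4 6 6 7 5]
Step 5: flows [3->0,3->1,3->2,3->4] -> levels [5 7 7 3 6]
Tank 3 first reaches <=4 at step 5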